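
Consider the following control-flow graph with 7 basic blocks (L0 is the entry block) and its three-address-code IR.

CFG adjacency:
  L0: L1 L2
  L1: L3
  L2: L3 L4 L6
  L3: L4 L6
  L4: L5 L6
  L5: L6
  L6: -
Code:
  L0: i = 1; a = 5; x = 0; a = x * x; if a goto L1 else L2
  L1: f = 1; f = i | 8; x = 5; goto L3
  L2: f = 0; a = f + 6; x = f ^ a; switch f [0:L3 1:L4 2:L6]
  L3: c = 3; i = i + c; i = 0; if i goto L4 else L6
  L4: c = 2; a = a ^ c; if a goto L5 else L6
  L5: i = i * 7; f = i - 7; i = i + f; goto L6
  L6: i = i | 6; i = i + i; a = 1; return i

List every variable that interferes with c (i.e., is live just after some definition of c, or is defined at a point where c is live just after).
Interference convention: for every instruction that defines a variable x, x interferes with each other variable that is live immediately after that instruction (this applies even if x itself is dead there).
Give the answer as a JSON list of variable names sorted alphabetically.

Per-block:
  L0: {a,i,x} / ∅
  L1: {f,x} / {i}
  L2: {a,f,x} / ∅
  L3: {c,i} / {i}
  L4: {a,c} / {a}
  L5: {f,i} / {i}
  L6: {a,i} / {i}

Backward fixpoint:
  live L0: ∅→{a,i}
  live L1: {a,i}→{a,i}
  live L2: {i}→{a,i}
  live L3: {a,i}→{a,i}
  live L4: {a,i}→{i}
  live L5: {i}→{i}
  live L6: {i}→∅

Interference:
  a — {c,f,i,x}
  c — {a,i}
  f — {a,i,x}
  i — {a,c,f,x}
  x — {a,f,i}

N(c) = ["a", "i"]

Answer: ["a", "i"]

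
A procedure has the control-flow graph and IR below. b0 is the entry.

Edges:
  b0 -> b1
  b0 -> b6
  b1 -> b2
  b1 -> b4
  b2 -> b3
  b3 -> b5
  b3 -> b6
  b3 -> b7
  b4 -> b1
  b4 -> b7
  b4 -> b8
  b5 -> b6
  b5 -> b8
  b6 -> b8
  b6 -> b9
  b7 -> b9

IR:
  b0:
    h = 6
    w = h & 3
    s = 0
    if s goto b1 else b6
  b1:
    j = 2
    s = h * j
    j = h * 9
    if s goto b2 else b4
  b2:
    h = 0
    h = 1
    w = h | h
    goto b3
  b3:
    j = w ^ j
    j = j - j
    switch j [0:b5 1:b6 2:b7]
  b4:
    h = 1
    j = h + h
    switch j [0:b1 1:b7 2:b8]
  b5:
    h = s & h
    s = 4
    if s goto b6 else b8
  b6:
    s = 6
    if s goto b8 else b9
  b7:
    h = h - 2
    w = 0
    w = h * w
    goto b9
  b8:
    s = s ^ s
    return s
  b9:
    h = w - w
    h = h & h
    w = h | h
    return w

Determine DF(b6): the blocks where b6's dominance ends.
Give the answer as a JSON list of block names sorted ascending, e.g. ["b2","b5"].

Answer: ["b8", "b9"]

Derivation:
idom tree: b1←b0 b2←b1 b3←b2 b4←b1 b5←b3 b6←b0 b7←b1 b8←b0 b9←b0
Join-block Dom:
  b1: preds {b0,b4}: {b0} ∩ {b0,b1,b4} = {b0}; idom=b0
  b6: preds {b0,b3,b5}: {b0} ∩ {b0,b1,b2,b3} ∩ {b0,b1,b2,b3,b5} = {b0}; idom=b0
  b7: preds {b3,b4}: {b0,b1,b2,b3} ∩ {b0,b1,b4} = {b0,b1}; idom=b1
  b8: preds {b4,b5,b6}: {b0,b1,b4} ∩ {b0,b1,b2,b3,b5} ∩ {b0,b6} = {b0}; idom=b0
  b9: preds {b6,b7}: {b0,b6} ∩ {b0,b1,b7} = {b0}; idom=b0

DF derivation:
  join b1 pred b0: · stop@b0
  join b1 pred b4: b4→b1 stop@b0
  join b6 pred b0: · stop@b0
  join b6 pred b3: b3→b2→b1 stop@b0
  join b6 pred b5: b5→b3→b2→b1 stop@b0
  join b7 pred b3: b3→b2 stop@b1
  join b7 pred b4: b4 stop@b1
  join b8 pred b4: b4→b1 stop@b0
  join b8 pred b5: b5→b3→b2→b1 stop@b0
  join b8 pred b6: b6 stop@b0
  join b9 pred b6: b6 stop@b0
  join b9 pred b7: b7→b1 stop@b0
  DF(b0)=∅
  DF(b1)={b1,b6,b8,b9}
  DF(b2)={b6,b7,b8}
  DF(b3)={b6,b7,b8}
  DF(b4)={b1,b7,b8}
  DF(b5)={b6,b8}
  DF(b6)={b8,b9}
  DF(b7)={b9}
  DF(b8)=∅
  DF(b9)=∅

DF(b6) = ["b8", "b9"]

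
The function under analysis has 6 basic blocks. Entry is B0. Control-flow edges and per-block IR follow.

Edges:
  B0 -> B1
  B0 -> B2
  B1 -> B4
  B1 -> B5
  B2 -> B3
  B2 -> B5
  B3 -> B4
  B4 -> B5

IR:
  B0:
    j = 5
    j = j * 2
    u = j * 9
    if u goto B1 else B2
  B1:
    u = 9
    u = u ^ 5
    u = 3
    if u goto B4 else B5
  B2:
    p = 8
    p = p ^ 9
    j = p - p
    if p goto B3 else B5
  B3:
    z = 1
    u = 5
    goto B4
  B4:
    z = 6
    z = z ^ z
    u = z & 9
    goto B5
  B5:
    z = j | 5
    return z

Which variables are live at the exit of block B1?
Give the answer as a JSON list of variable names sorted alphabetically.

Answer: ["j"]

Working:
def/use:
  B0: def={j,u} ue=∅
  B1: def={u} ue=∅
  B2: def={j,p} ue=∅
  B3: def={u,z} ue=∅
  B4: def={u,z} ue=∅
  B5: def={z} ue={j}

Backward fixpoint:
  B0: in=∅ out={j}
  B1: in={j} out={j}
  B2: in=∅ out={j}
  B3: in={j} out={j}
  B4: in={j} out={j}
  B5: in={j} out=∅

live-out(B1) = ["j"]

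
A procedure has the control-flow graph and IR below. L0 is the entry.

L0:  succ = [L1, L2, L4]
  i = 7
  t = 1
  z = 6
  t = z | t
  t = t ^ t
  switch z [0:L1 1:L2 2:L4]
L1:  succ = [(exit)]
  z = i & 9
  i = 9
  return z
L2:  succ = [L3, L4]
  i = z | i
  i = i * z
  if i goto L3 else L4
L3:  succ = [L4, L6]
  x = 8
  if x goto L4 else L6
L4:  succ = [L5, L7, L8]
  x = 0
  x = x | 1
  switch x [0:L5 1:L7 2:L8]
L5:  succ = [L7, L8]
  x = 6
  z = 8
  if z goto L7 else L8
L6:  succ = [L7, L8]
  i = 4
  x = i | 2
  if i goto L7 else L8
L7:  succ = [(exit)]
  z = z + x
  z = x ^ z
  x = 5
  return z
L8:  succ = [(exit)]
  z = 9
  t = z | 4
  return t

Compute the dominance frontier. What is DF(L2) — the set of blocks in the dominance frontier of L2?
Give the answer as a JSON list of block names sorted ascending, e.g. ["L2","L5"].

Answer: ["L4", "L7", "L8"]

Analysis:
idom tree: L1←L0 L2←L0 L3←L2 L4←L0 L5←L4 L6←L3 L7←L0 L8←L0
Dom at joins:
  L4: preds {L0,L2,L3}: {L0} ∩ {L0,L2} ∩ {L0,L2,L3} = {L0}; idom=L0
  L7: preds {L4,L5,L6}: {L0,L4} ∩ {L0,L4,L5} ∩ {L0,L2,L3,L6} = {L0}; idom=L0
  L8: preds {L4,L5,L6}: {L0,L4} ∩ {L0,L4,L5} ∩ {L0,L2,L3,L6} = {L0}; idom=L0

DF walk-up:
  join L4 pred L0: · stop@L0
  join L4 pred L2: L2 stop@L0
  join L4 pred L3: L3→L2 stop@L0
  join L7 pred L4: L4 stop@L0
  join L7 pred L5: L5→L4 stop@L0
  join L7 pred L6: L6→L3→L2 stop@L0
  join L8 pred L4: L4 stop@L0
  join L8 pred L5: L5→L4 stop@L0
  join L8 pred L6: L6→L3→L2 stop@L0
  DF(L0)=∅
  DF(L1)=∅
  DF(L2)={L4,L7,L8}
  DF(L3)={L4,L7,L8}
  DF(L4)={L7,L8}
  DF(L5)={L7,L8}
  DF(L6)={L7,L8}
  DF(L7)=∅
  DF(L8)=∅

DF(L2) = ["L4", "L7", "L8"]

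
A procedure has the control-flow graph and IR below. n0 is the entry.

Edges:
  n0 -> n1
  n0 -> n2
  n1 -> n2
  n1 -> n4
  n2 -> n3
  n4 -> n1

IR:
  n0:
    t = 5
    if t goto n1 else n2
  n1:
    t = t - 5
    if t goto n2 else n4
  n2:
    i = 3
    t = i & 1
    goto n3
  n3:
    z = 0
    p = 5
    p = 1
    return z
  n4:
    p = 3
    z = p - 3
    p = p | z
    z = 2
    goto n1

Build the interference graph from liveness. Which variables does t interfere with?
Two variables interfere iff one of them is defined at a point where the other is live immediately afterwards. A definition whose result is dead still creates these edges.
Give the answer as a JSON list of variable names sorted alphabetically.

Answer: ["p", "z"]

Analysis:
Per-block:
  n0: {t} / ∅
  n1: {t} / {t}
  n2: {i,t} / ∅
  n3: {p,z} / ∅
  n4: {p,z} / ∅

Backward fixpoint:
  live n0: ∅→{t}
  live n1: {t}→{t}
  live n2: ∅→∅
  live n3: ∅→∅
  live n4: {t}→{t}

Conflict graph:
  i↔∅
  p↔{t,z}
  t↔{p,z}
  z↔{p,t}

N(t) = ["p", "z"]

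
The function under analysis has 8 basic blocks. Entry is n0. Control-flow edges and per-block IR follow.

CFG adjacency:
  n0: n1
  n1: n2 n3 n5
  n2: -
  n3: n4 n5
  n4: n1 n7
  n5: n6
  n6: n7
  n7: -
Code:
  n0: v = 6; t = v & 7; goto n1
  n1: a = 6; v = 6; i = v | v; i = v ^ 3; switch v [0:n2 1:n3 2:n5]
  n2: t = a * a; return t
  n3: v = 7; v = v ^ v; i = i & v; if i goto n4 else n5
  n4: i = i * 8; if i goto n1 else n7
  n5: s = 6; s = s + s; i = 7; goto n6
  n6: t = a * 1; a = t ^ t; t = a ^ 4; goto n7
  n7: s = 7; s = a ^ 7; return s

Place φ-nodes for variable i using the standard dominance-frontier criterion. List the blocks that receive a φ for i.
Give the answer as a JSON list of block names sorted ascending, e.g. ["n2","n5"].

Answer: ["n1", "n5", "n7"]

Analysis:
idom tree: n1←n0 n2←n1 n3←n1 n4←n3 n5←n1 n6←n5 n7←n1
Dom∩ at merges:
  n1: preds {n0,n4}: {n0} ∩ {n0,n1,n3,n4} = {n0}; idom=n0
  n5: preds {n1,n3}: {n0,n1} ∩ {n0,n1,n3} = {n0,n1}; idom=n1
  n7: preds {n4,n6}: {n0,n1,n3,n4} ∩ {n0,n1,n5,n6} = {n0,n1}; idom=n1

Frontier:
  join n1 pred n0: · stop@n0
  join n1 pred n4: n4→n3→n1 stop@n0
  join n5 pred n1: · stop@n1
  join n5 pred n3: n3 stop@n1
  join n7 pred n4: n4→n3 stop@n1
  join n7 pred n6: n6→n5 stop@n1
  n0 → ∅
  n1 → {n1}
  n2 → ∅
  n3 → {n1,n5,n7}
  n4 → {n1,n7}
  n5 → {n7}
  n6 → {n7}
  n7 → ∅

φ for i: defs {n1,n3,n4,n5}
  DF⁺ = {n1,n5,n7}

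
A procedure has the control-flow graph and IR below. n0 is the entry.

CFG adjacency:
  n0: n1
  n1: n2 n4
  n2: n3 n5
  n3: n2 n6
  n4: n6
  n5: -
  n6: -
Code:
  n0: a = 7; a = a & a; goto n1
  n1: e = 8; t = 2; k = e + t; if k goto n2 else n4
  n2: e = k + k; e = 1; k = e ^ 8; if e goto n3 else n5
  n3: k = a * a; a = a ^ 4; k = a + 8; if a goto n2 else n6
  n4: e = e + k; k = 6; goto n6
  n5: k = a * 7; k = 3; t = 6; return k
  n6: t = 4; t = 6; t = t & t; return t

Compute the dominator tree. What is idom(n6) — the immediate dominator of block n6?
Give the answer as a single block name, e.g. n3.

Answer: n1

Derivation:
idom tree: n1←n0 n2←n1 n3←n2 n4←n1 n5←n2 n6←n1
Dom∩ at merges:
  n2: preds {n1,n3}: {n0,n1} ∩ {n0,n1,n2,n3} = {n0,n1}; idom=n1
  n6: preds {n3,n4}: {n0,n1,n2,n3} ∩ {n0,n1,n4} = {n0,n1}; idom=n1

idom(n6) = n1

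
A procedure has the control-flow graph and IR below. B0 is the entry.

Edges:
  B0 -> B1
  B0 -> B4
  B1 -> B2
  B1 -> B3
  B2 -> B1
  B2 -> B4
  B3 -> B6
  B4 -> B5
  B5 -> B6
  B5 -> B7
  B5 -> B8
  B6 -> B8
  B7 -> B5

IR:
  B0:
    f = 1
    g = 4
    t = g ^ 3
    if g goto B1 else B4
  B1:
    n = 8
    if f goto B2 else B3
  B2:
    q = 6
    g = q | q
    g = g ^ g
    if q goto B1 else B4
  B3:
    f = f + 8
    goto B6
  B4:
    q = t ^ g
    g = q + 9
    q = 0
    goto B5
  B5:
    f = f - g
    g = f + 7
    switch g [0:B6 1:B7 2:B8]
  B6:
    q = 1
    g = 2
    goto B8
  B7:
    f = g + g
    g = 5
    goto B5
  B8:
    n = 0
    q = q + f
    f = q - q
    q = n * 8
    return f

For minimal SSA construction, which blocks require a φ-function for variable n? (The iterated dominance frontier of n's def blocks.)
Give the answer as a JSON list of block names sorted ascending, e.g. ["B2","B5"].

idom tree: B1←B0 B2←B1 B3←B1 B4←B0 B5←B4 B6←B0 B7←B5 B8←B0
Join-block Dom:
  B1: preds {B0,B2}: {B0} ∩ {B0,B1,B2} = {B0}; idom=B0
  B4: preds {B0,B2}: {B0} ∩ {B0,B1,B2} = {B0}; idom=B0
  B5: preds {B4,B7}: {B0,B4} ∩ {B0,B4,B5,B7} = {B0,B4}; idom=B4
  B6: preds {B3,B5}: {B0,B1,B3} ∩ {B0,B4,B5} = {B0}; idom=B0
  B8: preds {B5,B6}: {B0,B4,B5} ∩ {B0,B6} = {B0}; idom=B0

DF walk-up:
  B1←B0: walk · to B0
  B1←B2: walk B2→B1 to B0
  B4←B0: walk · to B0
  B4←B2: walk B2→B1 to B0
  B5←B4: walk · to B4
  B5←B7: walk B7→B5 to B4
  B6←B3: walk B3→B1 to B0
  B6←B5: walk B5→B4 to B0
  B8←B5: walk B5→B4 to B0
  B8←B6: walk B6 to B0
  B0 → ∅
  B1 → {B1,B4,B6}
  B2 → {B1,B4}
  B3 → {B6}
  B4 → {B6,B8}
  B5 → {B5,B6,B8}
  B6 → {B8}
  B7 → {B5}
  B8 → ∅

φ for n: defs {B1,B8}
  DF⁺ = {B1,B4,B6,B8}

Answer: ["B1", "B4", "B6", "B8"]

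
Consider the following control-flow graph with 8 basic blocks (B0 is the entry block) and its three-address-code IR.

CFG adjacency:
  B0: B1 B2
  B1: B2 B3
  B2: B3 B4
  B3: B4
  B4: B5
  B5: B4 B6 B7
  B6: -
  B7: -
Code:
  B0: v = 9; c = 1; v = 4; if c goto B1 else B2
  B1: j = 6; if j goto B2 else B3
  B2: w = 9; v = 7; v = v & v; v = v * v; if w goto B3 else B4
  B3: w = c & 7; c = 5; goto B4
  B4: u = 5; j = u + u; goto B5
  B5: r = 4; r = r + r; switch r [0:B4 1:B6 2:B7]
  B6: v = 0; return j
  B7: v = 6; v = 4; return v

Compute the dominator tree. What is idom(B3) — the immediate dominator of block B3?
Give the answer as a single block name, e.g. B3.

idom tree: B1←B0 B2←B0 B3←B0 B4←B0 B5←B4 B6←B5 B7←B5
Dom at joins:
  B2: preds {B0,B1}: {B0} ∩ {B0,B1} = {B0}; idom=B0
  B3: preds {B1,B2}: {B0,B1} ∩ {B0,B2} = {B0}; idom=B0
  B4: preds {B2,B3,B5}: {B0,B2} ∩ {B0,B3} ∩ {B0,B4,B5} = {B0}; idom=B0

idom(B3) = B0

Answer: B0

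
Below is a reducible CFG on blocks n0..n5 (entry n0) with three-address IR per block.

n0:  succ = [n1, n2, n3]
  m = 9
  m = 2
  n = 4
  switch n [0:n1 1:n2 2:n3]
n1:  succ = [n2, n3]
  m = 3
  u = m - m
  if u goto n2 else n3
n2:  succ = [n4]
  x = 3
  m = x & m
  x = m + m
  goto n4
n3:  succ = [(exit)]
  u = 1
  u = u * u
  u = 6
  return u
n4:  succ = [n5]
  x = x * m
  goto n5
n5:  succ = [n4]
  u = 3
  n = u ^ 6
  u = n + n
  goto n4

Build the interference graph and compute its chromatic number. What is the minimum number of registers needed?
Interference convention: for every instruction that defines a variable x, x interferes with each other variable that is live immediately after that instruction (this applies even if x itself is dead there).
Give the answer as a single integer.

Answer: 3

Analysis:
def/use:
  n0 def {m,n} use ∅
  n1 def {m,u} use ∅
  n2 def {m,x} use {m}
  n3 def {u} use ∅
  n4 def {x} use {m,x}
  n5 def {n,u} use ∅

Liveness:
  n0: in=∅ out={m}
  n1: in=∅ out={m}
  n2: in={m} out={m,x}
  n3: in=∅ out=∅
  n4: in={m,x} out={m,x}
  n5: in={m,x} out={m,x}

Interference:
  m: {n,u,x}
  n: {m,x}
  u: {m,x}
  x: {m,n,u}

Chromatic number:
  {m,n,x} pairwise interfere (3-clique) ⇒ χ ≥ 3
  assign m→r0 n→r2 u→r2 x→r1 — no edge inside a register ⇒ χ ≤ 3
  χ = 3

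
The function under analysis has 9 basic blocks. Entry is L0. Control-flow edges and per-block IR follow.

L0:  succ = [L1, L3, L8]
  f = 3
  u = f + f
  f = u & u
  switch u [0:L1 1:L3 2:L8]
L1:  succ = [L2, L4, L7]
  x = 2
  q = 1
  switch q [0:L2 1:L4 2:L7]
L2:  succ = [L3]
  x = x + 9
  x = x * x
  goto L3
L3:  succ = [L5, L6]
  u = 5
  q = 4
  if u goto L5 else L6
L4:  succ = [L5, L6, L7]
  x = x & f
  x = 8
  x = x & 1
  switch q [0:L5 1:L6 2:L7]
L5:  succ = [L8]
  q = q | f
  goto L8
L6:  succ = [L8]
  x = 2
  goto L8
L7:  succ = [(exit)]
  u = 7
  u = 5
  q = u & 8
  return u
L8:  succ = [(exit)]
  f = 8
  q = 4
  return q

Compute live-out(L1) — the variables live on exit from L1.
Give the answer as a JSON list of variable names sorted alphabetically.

Per-block:
  L0 def {f,u} use ∅
  L1 def {q,x} use ∅
  L2 def {x} use {x}
  L3 def {q,u} use ∅
  L4 def {x} use {f,q,x}
  L5 def {q} use {f,q}
  L6 def {x} use ∅
  L7 def {q,u} use ∅
  L8 def {f,q} use ∅

Liveness:
  live L0: ∅→{f}
  live L1: {f}→{f,q,x}
  live L2: {f,x}→{f}
  live L3: {f}→{f,q}
  live L4: {f,q,x}→{f,q}
  live L5: {f,q}→∅
  live L6: ∅→∅
  live L7: ∅→∅
  live L8: ∅→∅

live-out(L1) = ["f", "q", "x"]

Answer: ["f", "q", "x"]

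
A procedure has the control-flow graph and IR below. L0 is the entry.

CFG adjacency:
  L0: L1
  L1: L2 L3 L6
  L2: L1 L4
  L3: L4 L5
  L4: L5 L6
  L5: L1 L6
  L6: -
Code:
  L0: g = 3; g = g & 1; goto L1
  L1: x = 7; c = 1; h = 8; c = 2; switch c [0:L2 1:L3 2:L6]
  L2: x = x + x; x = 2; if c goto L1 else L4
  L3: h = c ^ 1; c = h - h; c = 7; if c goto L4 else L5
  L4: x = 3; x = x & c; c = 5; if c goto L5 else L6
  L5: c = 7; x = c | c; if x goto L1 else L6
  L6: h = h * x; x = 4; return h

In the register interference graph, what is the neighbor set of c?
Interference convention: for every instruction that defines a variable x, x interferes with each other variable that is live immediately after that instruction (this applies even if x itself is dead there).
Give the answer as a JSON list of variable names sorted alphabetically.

Answer: ["h", "x"]

Working:
Per-block:
  L0: {g} / ∅
  L1: {c,h,x} / ∅
  L2: {x} / {c,x}
  L3: {c,h} / {c}
  L4: {c,x} / {c}
  L5: {c,x} / ∅
  L6: {h,x} / {h,x}

Live sets:
  live L0: ∅→∅
  live L1: ∅→{c,h,x}
  live L2: {c,h,x}→{c,h}
  live L3: {c}→{c,h}
  live L4: {c,h}→{h,x}
  live L5: {h}→{h,x}
  live L6: {h,x}→∅

Interference:
  c↔{h,x}
  g↔∅
  h↔{c,x}
  x↔{c,h}

N(c) = ["h", "x"]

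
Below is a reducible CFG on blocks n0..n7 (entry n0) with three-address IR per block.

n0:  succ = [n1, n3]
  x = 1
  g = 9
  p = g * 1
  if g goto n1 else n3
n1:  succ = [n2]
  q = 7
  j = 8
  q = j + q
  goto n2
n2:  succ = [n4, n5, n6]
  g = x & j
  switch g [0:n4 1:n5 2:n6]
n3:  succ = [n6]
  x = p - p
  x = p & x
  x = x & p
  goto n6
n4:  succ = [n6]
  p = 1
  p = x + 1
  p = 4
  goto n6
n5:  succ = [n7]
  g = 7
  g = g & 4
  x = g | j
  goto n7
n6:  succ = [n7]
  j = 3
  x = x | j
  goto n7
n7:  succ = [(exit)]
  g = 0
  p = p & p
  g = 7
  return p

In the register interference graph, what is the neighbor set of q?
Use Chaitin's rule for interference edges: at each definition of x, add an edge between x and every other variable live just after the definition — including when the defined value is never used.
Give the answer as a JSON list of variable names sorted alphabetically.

Answer: ["j", "p", "x"]

Derivation:
Block summaries:
  n0: def={g,p,x} ue=∅
  n1: def={j,q} ue=∅
  n2: def={g} ue={j,x}
  n3: def={x} ue={p}
  n4: def={p} ue={x}
  n5: def={g,x} ue={j}
  n6: def={j,x} ue={x}
  n7: def={g,p} ue={p}

Backward fixpoint:
  n0: in=∅ out={p,x}
  n1: in={p,x} out={j,p,x}
  n2: in={j,p,x} out={j,p,x}
  n3: in={p} out={p,x}
  n4: in={x} out={p,x}
  n5: in={j,p} out={p}
  n6: in={p,x} out={p}
  n7: in={p} out=∅

Conflict graph:
  g↔{j,p,x}
  j↔{g,p,q,x}
  p↔{g,j,q,x}
  q↔{j,p,x}
  x↔{g,j,p,q}

N(q) = ["j", "p", "x"]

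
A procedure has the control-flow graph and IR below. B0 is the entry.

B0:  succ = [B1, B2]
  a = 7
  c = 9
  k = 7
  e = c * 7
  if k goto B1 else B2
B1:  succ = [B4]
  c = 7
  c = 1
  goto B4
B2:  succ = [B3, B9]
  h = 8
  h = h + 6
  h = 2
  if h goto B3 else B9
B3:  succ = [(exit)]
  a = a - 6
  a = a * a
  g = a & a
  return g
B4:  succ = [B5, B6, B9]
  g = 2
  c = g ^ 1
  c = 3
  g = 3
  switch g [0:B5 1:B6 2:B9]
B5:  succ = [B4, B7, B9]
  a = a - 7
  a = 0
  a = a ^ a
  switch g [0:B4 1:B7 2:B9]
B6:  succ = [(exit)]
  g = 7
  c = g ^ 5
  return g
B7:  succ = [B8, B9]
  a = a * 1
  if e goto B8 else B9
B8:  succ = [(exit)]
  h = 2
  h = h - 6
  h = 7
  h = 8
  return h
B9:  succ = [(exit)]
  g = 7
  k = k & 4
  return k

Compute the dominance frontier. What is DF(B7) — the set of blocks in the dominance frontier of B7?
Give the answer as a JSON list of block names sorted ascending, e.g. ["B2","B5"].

idom tree: B1←B0 B2←B0 B3←B2 B4←B1 B5←B4 B6←B4 B7←B5 B8←B7 B9←B0
Dom at joins:
  B4: preds {B1,B5}: {B0,B1} ∩ {B0,B1,B4,B5} = {B0,B1}; idom=B1
  B9: preds {B2,B4,B5,B7}: {B0,B2} ∩ {B0,B1,B4} ∩ {B0,B1,B4,B5} ∩ {B0,B1,B4,B5,B7} = {B0}; idom=B0

DF walk-up:
  B4←B1: walk · to B1
  B4←B5: walk B5→B4 to B1
  B9←B2: walk B2 to B0
  B9←B4: walk B4→B1 to B0
  B9←B5: walk B5→B4→B1 to B0
  B9←B7: walk B7→B5→B4→B1 to B0
  B0: DF=∅
  B1: DF={B9}
  B2: DF={B9}
  B3: DF=∅
  B4: DF={B4,B9}
  B5: DF={B4,B9}
  B6: DF=∅
  B7: DF={B9}
  B8: DF=∅
  B9: DF=∅

DF(B7) = ["B9"]

Answer: ["B9"]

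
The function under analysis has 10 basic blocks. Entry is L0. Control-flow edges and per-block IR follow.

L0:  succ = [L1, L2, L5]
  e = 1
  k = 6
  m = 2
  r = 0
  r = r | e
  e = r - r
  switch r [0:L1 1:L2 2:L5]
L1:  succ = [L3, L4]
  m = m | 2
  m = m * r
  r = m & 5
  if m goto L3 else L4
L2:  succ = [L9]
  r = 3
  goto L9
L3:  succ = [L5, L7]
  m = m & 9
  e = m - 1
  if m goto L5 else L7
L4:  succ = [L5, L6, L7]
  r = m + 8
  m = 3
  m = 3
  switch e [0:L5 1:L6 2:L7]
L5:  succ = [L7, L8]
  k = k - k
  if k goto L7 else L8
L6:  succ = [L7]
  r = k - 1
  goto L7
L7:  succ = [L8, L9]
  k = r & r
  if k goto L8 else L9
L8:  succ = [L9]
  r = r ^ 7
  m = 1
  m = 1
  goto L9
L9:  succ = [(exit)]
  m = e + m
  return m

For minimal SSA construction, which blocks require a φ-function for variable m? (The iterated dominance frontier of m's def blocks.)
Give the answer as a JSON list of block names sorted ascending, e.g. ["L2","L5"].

Answer: ["L5", "L7", "L8", "L9"]

Derivation:
idom tree: L1←L0 L2←L0 L3←L1 L4←L1 L5←L0 L6←L4 L7←L0 L8←L0 L9←L0
Dom at joins:
  L5: preds {L0,L3,L4}: {L0} ∩ {L0,L1,L3} ∩ {L0,L1,L4} = {L0}; idom=L0
  L7: preds {L3,L4,L5,L6}: {L0,L1,L3} ∩ {L0,L1,L4} ∩ {L0,L5} ∩ {L0,L1,L4,L6} = {L0}; idom=L0
  L8: preds {L5,L7}: {L0,L5} ∩ {L0,L7} = {L0}; idom=L0
  L9: preds {L2,L7,L8}: {L0,L2} ∩ {L0,L7} ∩ {L0,L8} = {L0}; idom=L0

DF walk-up:
  join L5 pred L0: · stop@L0
  join L5 pred L3: L3→L1 stop@L0
  join L5 pred L4: L4→L1 stop@L0
  join L7 pred L3: L3→L1 stop@L0
  join L7 pred L4: L4→L1 stop@L0
  join L7 pred L5: L5 stop@L0
  join L7 pred L6: L6→L4→L1 stop@L0
  join L8 pred L5: L5 stop@L0
  join L8 pred L7: L7 stop@L0
  join L9 pred L2: L2 stop@L0
  join L9 pred L7: L7 stop@L0
  join L9 pred L8: L8 stop@L0
  L0 → ∅
  L1 → {L5,L7}
  L2 → {L9}
  L3 → {L5,L7}
  L4 → {L5,L7}
  L5 → {L7,L8}
  L6 → {L7}
  L7 → {L8,L9}
  L8 → {L9}
  L9 → ∅

φ for m: defs {L0,L1,L3,L4,L8,L9}
  DF⁺ = {L5,L7,L8,L9}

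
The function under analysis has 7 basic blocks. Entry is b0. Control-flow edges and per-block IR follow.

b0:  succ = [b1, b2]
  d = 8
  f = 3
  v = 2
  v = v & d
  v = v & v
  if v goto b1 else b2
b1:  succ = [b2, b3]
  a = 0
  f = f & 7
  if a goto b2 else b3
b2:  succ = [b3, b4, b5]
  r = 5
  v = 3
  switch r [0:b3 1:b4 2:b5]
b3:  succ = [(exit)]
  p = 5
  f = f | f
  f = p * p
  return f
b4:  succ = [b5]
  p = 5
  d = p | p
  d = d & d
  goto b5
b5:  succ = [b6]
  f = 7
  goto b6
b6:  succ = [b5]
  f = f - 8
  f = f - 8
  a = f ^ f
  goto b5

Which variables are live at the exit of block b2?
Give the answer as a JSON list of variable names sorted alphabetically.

Block summaries:
  b0: {d,f,v} / ∅
  b1: {a,f} / {f}
  b2: {r,v} / ∅
  b3: {f,p} / {f}
  b4: {d,p} / ∅
  b5: {f} / ∅
  b6: {a,f} / {f}

Backward fixpoint:
  b0: in=∅ out={f}
  b1: in={f} out={f}
  b2: in={f} out={f}
  b3: in={f} out=∅
  b4: in=∅ out=∅
  b5: in=∅ out={f}
  b6: in={f} out=∅

live-out(b2) = ["f"]

Answer: ["f"]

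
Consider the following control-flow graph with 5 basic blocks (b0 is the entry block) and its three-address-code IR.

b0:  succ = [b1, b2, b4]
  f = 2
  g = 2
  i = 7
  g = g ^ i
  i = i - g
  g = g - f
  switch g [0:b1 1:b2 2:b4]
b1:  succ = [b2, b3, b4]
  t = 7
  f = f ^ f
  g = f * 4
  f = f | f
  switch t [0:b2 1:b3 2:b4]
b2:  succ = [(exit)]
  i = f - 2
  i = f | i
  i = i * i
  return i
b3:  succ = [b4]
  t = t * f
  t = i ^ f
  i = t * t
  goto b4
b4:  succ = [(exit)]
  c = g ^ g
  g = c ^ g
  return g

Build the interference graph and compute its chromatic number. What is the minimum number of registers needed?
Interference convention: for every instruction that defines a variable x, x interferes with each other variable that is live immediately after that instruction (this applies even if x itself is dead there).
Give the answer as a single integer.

def/use:
  b0 def {f,g,i} use ∅
  b1 def {f,g,t} use {f}
  b2 def {i} use {f}
  b3 def {i,t} use {f,i,t}
  b4 def {c,g} use {g}

Liveness:
  b0 li=∅ lo={f,g,i}
  b1 li={f,i} lo={f,g,i,t}
  b2 li={f} lo=∅
  b3 li={f,g,i,t} lo={g}
  b4 li={g} lo=∅

Interfere edges:
  c — {g}
  f — {g,i,t}
  g — {c,f,i,t}
  i — {f,g,t}
  t — {f,g,i}

Colouring:
  {f,g,i,t} pairwise interfere (4-clique) ⇒ χ ≥ 4
  assign c→R1 f→R1 g→R0 i→R2 t→R3 — no edge inside a register ⇒ χ ≤ 4
  χ = 4

Answer: 4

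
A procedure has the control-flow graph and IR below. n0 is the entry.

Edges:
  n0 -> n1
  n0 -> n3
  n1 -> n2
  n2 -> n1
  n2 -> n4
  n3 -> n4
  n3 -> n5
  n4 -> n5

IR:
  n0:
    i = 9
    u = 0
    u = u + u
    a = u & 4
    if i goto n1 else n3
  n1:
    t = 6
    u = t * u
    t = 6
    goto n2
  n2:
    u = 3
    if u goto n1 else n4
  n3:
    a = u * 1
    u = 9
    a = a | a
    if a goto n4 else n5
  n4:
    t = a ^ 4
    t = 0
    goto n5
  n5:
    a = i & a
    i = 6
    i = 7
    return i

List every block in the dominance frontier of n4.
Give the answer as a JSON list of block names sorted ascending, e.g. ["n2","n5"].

idom tree: n1←n0 n2←n1 n3←n0 n4←n0 n5←n0
Join-block Dom:
  n1: preds {n0,n2}: {n0} ∩ {n0,n1,n2} = {n0}; idom=n0
  n4: preds {n2,n3}: {n0,n1,n2} ∩ {n0,n3} = {n0}; idom=n0
  n5: preds {n3,n4}: {n0,n3} ∩ {n0,n4} = {n0}; idom=n0

DF derivation:
  n1←n0: walk · to n0
  n1←n2: walk n2→n1 to n0
  n4←n2: walk n2→n1 to n0
  n4←n3: walk n3 to n0
  n5←n3: walk n3 to n0
  n5←n4: walk n4 to n0
  n0: DF=∅
  n1: DF={n1,n4}
  n2: DF={n1,n4}
  n3: DF={n4,n5}
  n4: DF={n5}
  n5: DF=∅

DF(n4) = ["n5"]

Answer: ["n5"]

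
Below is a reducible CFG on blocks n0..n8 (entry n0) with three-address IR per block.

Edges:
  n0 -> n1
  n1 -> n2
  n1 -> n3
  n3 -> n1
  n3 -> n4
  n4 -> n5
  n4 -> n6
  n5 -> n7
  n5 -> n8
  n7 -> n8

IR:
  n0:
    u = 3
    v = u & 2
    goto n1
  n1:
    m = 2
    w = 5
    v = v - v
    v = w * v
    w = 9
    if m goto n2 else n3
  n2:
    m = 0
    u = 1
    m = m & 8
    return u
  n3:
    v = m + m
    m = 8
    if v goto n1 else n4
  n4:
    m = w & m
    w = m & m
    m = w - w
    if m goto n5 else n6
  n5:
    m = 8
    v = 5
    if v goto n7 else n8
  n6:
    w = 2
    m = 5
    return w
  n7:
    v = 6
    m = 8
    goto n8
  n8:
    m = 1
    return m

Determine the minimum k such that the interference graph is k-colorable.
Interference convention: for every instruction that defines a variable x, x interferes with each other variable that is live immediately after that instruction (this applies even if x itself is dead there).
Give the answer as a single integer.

Answer: 3

Derivation:
Per-block:
  n0: {u,v} / ∅
  n1: {m,v,w} / {v}
  n2: {m,u} / ∅
  n3: {m,v} / {m}
  n4: {m,w} / {m,w}
  n5: {m,v} / ∅
  n6: {m,w} / ∅
  n7: {m,v} / ∅
  n8: {m} / ∅

Backward fixpoint:
  n0: in=∅ out={v}
  n1: in={v} out={m,w}
  n2: in=∅ out=∅
  n3: in={m,w} out={m,v,w}
  n4: in={m,w} out=∅
  n5: in=∅ out=∅
  n6: in=∅ out=∅
  n7: in=∅ out=∅
  n8: in=∅ out=∅

Interfere edges:
  m — {u,v,w}
  u — {m}
  v — {m,w}
  w — {m,v}

Registers:
  lower bound: {m,v,w} mutually conflict ⇒ χ ≥ 3
  3-colouring: c0={m}  c1={u,v}  c2={w}
  χ = 3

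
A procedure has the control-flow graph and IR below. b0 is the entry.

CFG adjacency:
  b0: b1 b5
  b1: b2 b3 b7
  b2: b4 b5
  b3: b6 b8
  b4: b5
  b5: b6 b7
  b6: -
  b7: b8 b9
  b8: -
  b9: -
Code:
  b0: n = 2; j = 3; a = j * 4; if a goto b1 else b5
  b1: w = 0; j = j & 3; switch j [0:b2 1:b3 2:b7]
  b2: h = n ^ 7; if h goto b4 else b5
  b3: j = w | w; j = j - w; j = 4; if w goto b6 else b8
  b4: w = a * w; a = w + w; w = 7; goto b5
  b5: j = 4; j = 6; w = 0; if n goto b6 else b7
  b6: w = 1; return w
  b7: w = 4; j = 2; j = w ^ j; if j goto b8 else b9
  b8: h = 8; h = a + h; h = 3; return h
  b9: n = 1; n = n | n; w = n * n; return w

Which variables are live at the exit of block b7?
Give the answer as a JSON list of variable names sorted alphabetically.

Block summaries:
  b0: {a,j,n} / ∅
  b1: {j,w} / {j}
  b2: {h} / {n}
  b3: {j} / {w}
  b4: {a,w} / {a,w}
  b5: {j,w} / {n}
  b6: {w} / ∅
  b7: {j,w} / ∅
  b8: {h} / {a}
  b9: {n,w} / ∅

Liveness:
  b0: in=∅ out={a,j,n}
  b1: in={a,j,n} out={a,n,w}
  b2: in={a,n,w} out={a,n,w}
  b3: in={a,w} out={a}
  b4: in={a,n,w} out={a,n}
  b5: in={a,n} out={a}
  b6: in=∅ out=∅
  b7: in={a} out={a}
  b8: in={a} out=∅
  b9: in=∅ out=∅

live-out(b7) = ["a"]

Answer: ["a"]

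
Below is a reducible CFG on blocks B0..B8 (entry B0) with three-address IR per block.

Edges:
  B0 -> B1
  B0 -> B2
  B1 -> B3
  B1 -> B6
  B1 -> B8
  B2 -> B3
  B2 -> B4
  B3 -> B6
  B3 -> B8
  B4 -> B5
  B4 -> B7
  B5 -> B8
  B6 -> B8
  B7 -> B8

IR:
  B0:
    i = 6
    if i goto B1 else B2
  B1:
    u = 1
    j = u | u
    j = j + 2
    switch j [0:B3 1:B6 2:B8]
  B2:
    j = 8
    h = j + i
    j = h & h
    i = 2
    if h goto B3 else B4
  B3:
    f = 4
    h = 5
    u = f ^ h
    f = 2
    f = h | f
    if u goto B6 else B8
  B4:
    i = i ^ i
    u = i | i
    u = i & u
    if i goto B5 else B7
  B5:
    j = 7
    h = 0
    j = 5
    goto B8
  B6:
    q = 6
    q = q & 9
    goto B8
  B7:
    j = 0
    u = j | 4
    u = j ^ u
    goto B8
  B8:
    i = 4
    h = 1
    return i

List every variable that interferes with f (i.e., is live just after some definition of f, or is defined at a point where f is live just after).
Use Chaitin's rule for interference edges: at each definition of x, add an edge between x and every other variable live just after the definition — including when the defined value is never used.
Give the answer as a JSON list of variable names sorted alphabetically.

Answer: ["h", "u"]

Analysis:
Per-block:
  B0: {i} / ∅
  B1: {j,u} / ∅
  B2: {h,i,j} / {i}
  B3: {f,h,u} / ∅
  B4: {i,u} / {i}
  B5: {h,j} / ∅
  B6: {q} / ∅
  B7: {j,u} / ∅
  B8: {h,i} / ∅

Liveness:
  live B0: ∅→{i}
  live B1: ∅→∅
  live B2: {i}→{i}
  live B3: ∅→∅
  live B4: {i}→∅
  live B5: ∅→∅
  live B6: ∅→∅
  live B7: ∅→∅
  live B8: ∅→∅

Conflict graph:
  f: {h,u}
  h: {f,i,j,u}
  i: {h,j,u}
  j: {h,i,u}
  q: ∅
  u: {f,h,i,j}

N(f) = ["h", "u"]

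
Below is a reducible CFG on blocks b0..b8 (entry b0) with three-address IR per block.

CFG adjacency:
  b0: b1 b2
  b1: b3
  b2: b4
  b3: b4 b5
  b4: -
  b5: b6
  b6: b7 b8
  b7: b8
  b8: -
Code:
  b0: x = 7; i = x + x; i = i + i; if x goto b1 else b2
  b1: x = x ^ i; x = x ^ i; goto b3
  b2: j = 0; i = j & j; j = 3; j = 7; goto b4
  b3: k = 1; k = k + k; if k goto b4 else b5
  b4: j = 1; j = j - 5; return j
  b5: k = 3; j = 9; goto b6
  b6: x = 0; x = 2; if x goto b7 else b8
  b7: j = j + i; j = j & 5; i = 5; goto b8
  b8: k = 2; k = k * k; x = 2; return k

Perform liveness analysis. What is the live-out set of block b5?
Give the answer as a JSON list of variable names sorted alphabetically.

Answer: ["i", "j"]

Working:
Block summaries:
  b0: {i,x} / ∅
  b1: {x} / {i,x}
  b2: {i,j} / ∅
  b3: {k} / ∅
  b4: {j} / ∅
  b5: {j,k} / ∅
  b6: {x} / ∅
  b7: {i,j} / {i,j}
  b8: {k,x} / ∅

Liveness:
  b0 li=∅ lo={i,x}
  b1 li={i,x} lo={i}
  b2 li=∅ lo=∅
  b3 li={i} lo={i}
  b4 li=∅ lo=∅
  b5 li={i} lo={i,j}
  b6 li={i,j} lo={i,j}
  b7 li={i,j} lo=∅
  b8 li=∅ lo=∅

live-out(b5) = ["i", "j"]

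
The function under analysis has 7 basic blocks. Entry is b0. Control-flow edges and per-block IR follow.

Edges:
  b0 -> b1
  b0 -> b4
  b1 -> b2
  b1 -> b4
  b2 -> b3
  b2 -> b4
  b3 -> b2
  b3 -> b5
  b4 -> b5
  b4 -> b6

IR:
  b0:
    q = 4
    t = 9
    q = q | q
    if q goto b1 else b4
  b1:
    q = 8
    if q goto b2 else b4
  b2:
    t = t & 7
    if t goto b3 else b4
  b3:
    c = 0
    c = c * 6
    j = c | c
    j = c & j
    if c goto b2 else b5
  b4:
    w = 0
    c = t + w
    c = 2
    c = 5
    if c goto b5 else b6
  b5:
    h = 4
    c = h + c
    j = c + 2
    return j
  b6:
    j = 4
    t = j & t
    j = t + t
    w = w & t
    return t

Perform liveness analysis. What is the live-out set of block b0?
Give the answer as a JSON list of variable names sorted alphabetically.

Answer: ["t"]

Working:
Block summaries:
  b0: def={q,t} ue=∅
  b1: def={q} ue=∅
  b2: def={t} ue={t}
  b3: def={c,j} ue=∅
  b4: def={c,w} ue={t}
  b5: def={c,h,j} ue={c}
  b6: def={j,t,w} ue={t,w}

Liveness:
  live b0: ∅→{t}
  live b1: {t}→{t}
  live b2: {t}→{t}
  live b3: {t}→{c,t}
  live b4: {t}→{c,t,w}
  live b5: {c}→∅
  live b6: {t,w}→∅

live-out(b0) = ["t"]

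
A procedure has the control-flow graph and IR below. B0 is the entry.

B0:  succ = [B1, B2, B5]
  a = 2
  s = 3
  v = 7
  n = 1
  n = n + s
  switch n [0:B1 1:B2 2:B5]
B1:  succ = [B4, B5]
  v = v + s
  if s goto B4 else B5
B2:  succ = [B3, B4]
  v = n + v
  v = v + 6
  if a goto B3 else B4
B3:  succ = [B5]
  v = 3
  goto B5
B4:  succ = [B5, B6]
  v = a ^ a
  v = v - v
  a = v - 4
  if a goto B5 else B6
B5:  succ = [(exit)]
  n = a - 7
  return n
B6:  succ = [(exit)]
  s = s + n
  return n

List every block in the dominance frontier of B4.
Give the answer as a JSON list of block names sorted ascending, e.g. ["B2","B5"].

idom tree: B1←B0 B2←B0 B3←B2 B4←B0 B5←B0 B6←B4
Dom∩ at merges:
  B4: preds {B1,B2}: {B0,B1} ∩ {B0,B2} = {B0}; idom=B0
  B5: preds {B0,B1,B3,B4}: {B0} ∩ {B0,B1} ∩ {B0,B2,B3} ∩ {B0,B4} = {B0}; idom=B0

DF derivation:
  join B4 pred B1: B1 stop@B0
  join B4 pred B2: B2 stop@B0
  join B5 pred B0: · stop@B0
  join B5 pred B1: B1 stop@B0
  join B5 pred B3: B3→B2 stop@B0
  join B5 pred B4: B4 stop@B0
  DF(B0)=∅
  DF(B1)={B4,B5}
  DF(B2)={B4,B5}
  DF(B3)={B5}
  DF(B4)={B5}
  DF(B5)=∅
  DF(B6)=∅

DF(B4) = ["B5"]

Answer: ["B5"]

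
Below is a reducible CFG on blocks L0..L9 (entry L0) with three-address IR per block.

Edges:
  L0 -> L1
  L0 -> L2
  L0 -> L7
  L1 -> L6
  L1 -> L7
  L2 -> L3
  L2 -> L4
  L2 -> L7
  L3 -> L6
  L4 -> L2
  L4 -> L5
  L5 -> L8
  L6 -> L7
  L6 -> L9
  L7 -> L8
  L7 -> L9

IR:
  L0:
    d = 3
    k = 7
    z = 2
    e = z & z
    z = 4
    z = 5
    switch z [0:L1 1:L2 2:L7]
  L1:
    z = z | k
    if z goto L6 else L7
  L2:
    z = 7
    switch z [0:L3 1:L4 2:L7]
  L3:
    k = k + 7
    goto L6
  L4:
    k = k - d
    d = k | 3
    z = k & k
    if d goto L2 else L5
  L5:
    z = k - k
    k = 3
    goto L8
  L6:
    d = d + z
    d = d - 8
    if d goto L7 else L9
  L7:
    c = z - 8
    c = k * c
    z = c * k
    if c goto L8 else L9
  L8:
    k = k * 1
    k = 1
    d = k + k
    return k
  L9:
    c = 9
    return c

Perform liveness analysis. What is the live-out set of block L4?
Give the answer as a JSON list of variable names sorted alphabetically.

Answer: ["d", "k"]

Derivation:
Per-block:
  L0: def={d,e,k,z} ue=∅
  L1: def={z} ue={k,z}
  L2: def={z} ue=∅
  L3: def={k} ue={k}
  L4: def={d,k,z} ue={d,k}
  L5: def={k,z} ue={k}
  L6: def={d} ue={d,z}
  L7: def={c,z} ue={k,z}
  L8: def={d,k} ue={k}
  L9: def={c} ue=∅

Liveness:
  L0: in=∅ out={d,k,z}
  L1: in={d,k,z} out={d,k,z}
  L2: in={d,k} out={d,k,z}
  L3: in={d,k,z} out={d,k,z}
  L4: in={d,k} out={d,k}
  L5: in={k} out={k}
  L6: in={d,k,z} out={k,z}
  L7: in={k,z} out={k}
  L8: in={k} out=∅
  L9: in=∅ out=∅

live-out(L4) = ["d", "k"]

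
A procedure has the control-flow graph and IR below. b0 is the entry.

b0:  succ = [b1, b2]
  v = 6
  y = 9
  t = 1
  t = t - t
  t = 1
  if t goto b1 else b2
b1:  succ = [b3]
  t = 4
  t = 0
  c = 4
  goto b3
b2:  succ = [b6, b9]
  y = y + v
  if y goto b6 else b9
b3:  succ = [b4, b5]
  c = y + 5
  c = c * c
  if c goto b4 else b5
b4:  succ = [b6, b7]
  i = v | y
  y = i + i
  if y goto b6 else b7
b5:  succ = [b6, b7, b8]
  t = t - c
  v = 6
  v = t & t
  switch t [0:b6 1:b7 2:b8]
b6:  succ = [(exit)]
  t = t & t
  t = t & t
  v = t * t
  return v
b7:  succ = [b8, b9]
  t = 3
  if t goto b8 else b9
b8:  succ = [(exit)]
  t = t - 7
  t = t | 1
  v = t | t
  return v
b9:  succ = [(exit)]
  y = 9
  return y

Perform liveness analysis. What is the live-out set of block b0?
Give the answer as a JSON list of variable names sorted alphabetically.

Answer: ["t", "v", "y"]

Derivation:
Block summaries:
  b0: def={t,v,y} ue=∅
  b1: def={c,t} ue=∅
  b2: def={y} ue={v,y}
  b3: def={c} ue={y}
  b4: def={i,y} ue={v,y}
  b5: def={t,v} ue={c,t}
  b6: def={t,v} ue={t}
  b7: def={t} ue=∅
  b8: def={t,v} ue={t}
  b9: def={y} ue=∅

Live sets:
  live b0: ∅→{t,v,y}
  live b1: {v,y}→{t,v,y}
  live b2: {t,v,y}→{t}
  live b3: {t,v,y}→{c,t,v,y}
  live b4: {t,v,y}→{t}
  live b5: {c,t}→{t}
  live b6: {t}→∅
  live b7: ∅→{t}
  live b8: {t}→∅
  live b9: ∅→∅

live-out(b0) = ["t", "v", "y"]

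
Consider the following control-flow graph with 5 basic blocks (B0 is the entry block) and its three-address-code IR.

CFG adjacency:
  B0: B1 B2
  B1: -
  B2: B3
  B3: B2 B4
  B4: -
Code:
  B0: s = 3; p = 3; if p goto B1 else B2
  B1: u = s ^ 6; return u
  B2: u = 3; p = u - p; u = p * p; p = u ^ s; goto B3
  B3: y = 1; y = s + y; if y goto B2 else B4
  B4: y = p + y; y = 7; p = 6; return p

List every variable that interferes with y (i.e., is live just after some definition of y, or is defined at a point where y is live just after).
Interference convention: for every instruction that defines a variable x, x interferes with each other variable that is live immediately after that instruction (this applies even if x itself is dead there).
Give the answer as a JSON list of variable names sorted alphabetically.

def/use:
  B0: def={p,s} ue=∅
  B1: def={u} ue={s}
  B2: def={p,u} ue={p,s}
  B3: def={y} ue={s}
  B4: def={p,y} ue={p,y}

Backward fixpoint:
  B0 li=∅ lo={p,s}
  B1 li={s} lo=∅
  B2 li={p,s} lo={p,s}
  B3 li={p,s} lo={p,s,y}
  B4 li={p,y} lo=∅

Interfere edges:
  p: {s,u,y}
  s: {p,u,y}
  u: {p,s}
  y: {p,s}

N(y) = ["p", "s"]

Answer: ["p", "s"]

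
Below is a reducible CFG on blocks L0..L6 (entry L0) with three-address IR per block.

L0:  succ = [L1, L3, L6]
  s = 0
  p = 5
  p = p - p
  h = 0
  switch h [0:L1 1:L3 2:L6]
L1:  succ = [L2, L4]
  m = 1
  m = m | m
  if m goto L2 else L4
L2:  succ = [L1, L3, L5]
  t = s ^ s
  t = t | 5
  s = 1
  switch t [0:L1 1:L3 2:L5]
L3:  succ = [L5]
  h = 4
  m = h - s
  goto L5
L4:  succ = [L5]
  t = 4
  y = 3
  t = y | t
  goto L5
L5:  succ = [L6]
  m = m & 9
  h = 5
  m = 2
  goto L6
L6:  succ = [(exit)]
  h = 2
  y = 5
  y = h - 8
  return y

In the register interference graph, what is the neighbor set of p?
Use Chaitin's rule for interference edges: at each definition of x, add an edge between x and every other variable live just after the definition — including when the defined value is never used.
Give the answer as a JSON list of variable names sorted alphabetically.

Per-block:
  L0: {h,p,s} / ∅
  L1: {m} / ∅
  L2: {s,t} / {s}
  L3: {h,m} / {s}
  L4: {t,y} / ∅
  L5: {h,m} / {m}
  L6: {h,y} / ∅

Backward fixpoint:
  L0: in=∅ out={s}
  L1: in={s} out={m,s}
  L2: in={m,s} out={m,s}
  L3: in={s} out={m}
  L4: in={m} out={m}
  L5: in={m} out=∅
  L6: in=∅ out=∅

Interference:
  h: {s,y}
  m: {s,t,y}
  p: {s}
  s: {h,m,p,t}
  t: {m,s,y}
  y: {h,m,t}

N(p) = ["s"]

Answer: ["s"]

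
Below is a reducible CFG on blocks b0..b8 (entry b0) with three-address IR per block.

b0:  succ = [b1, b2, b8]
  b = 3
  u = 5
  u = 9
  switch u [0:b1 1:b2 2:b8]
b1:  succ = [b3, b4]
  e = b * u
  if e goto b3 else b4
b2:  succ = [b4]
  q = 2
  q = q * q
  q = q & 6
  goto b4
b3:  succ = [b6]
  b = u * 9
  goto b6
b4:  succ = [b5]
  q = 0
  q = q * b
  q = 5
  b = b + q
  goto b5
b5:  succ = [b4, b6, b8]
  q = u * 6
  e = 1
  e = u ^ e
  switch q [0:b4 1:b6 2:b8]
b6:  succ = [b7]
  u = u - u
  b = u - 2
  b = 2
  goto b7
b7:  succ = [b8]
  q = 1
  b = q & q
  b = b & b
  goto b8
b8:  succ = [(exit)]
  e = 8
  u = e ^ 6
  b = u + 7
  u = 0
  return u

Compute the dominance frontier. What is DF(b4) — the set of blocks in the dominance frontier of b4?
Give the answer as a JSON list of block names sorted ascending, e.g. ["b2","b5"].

Answer: ["b4", "b6", "b8"]

Derivation:
idom tree: b1←b0 b2←b0 b3←b1 b4←b0 b5←b4 b6←b0 b7←b6 b8←b0
Dom at joins:
  b4: preds {b1,b2,b5}: {b0,b1} ∩ {b0,b2} ∩ {b0,b4,b5} = {b0}; idom=b0
  b6: preds {b3,b5}: {b0,b1,b3} ∩ {b0,b4,b5} = {b0}; idom=b0
  b8: preds {b0,b5,b7}: {b0} ∩ {b0,b4,b5} ∩ {b0,b6,b7} = {b0}; idom=b0

DF walk-up:
  b4←b1: walk b1 to b0
  b4←b2: walk b2 to b0
  b4←b5: walk b5→b4 to b0
  b6←b3: walk b3→b1 to b0
  b6←b5: walk b5→b4 to b0
  b8←b0: walk · to b0
  b8←b5: walk b5→b4 to b0
  b8←b7: walk b7→b6 to b0
  b0 → ∅
  b1 → {b4,b6}
  b2 → {b4}
  b3 → {b6}
  b4 → {b4,b6,b8}
  b5 → {b4,b6,b8}
  b6 → {b8}
  b7 → {b8}
  b8 → ∅

DF(b4) = ["b4", "b6", "b8"]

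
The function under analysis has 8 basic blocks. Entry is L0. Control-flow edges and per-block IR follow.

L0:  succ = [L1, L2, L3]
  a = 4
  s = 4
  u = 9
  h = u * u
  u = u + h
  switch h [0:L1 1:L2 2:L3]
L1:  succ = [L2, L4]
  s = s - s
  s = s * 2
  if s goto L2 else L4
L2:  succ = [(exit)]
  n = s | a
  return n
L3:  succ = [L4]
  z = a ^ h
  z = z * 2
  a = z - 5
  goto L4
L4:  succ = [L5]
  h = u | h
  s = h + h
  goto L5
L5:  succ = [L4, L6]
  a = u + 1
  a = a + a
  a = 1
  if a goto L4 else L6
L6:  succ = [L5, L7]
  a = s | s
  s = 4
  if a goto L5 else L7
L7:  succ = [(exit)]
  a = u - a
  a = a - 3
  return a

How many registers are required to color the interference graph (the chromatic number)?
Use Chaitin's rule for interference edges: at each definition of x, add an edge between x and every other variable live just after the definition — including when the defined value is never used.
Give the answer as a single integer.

Answer: 4

Derivation:
Block summaries:
  L0 def {a,h,s,u} use ∅
  L1 def {s} use {s}
  L2 def {n} use {a,s}
  L3 def {a,z} use {a,h}
  L4 def {h,s} use {h,u}
  L5 def {a} use {u}
  L6 def {a,s} use {s}
  L7 def {a} use {a,u}

Liveness:
  live L0: ∅→{a,h,s,u}
  live L1: {a,h,s,u}→{a,h,s,u}
  live L2: {a,s}→∅
  live L3: {a,h,u}→{h,u}
  live L4: {h,u}→{h,s,u}
  live L5: {h,s,u}→{h,s,u}
  live L6: {h,s,u}→{a,h,s,u}
  live L7: {a,u}→∅

Interference:
  a: {h,s,u}
  h: {a,s,u,z}
  n: ∅
  s: {a,h,u}
  u: {a,h,s,z}
  z: {h,u}

Chromatic number:
  clique {a,h,s,u} ⇒ need ≥ 4
  assign a→R2 h→R0 n→R0 s→R3 u→R1 z→R2 — no edge inside a register ⇒ χ ≤ 4
  χ = 4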